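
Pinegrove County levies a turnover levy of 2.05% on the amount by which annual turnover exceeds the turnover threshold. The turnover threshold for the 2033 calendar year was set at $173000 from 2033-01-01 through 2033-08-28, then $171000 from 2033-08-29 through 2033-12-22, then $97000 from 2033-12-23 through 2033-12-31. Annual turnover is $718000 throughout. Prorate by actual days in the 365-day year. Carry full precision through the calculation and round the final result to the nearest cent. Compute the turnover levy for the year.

2033-01-01 to 2033-08-28: 240 days, exemption $173000 → ($718000 − $173000) × 2.05% × 240/365 = $7346.3014
2033-08-29 to 2033-12-22: 116 days, exemption $171000 → ($718000 − $171000) × 2.05% × 116/365 = $3563.7425
2033-12-23 to 2033-12-31: 9 days, exemption $97000 → ($718000 − $97000) × 2.05% × 9/365 = $313.9027
Total = $11223.9466

$11223.95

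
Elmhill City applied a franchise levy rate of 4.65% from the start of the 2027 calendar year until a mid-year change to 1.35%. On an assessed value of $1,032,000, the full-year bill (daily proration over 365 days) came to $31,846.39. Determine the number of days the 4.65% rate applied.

Let d = days at the first rate; then 365 − d days at the second rate.
$1,032,000 × [4.65%·d + 1.35%·(365−d)] / 365 = $31,846.39
Solving gives d = 192, so the new rate took effect on 12 July 2027.

192 days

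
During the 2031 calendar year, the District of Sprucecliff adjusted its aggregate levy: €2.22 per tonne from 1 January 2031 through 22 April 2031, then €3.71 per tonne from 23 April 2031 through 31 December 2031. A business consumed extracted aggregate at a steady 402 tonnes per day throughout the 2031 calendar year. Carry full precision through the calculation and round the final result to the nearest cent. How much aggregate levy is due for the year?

€477282.54

1 January – 22 April 2031: 112 days × 402 tonnes/day = 45,024 tonnes at €2.22/tonne → €99953.28
23 April – 31 December 2031: 253 days × 402 tonnes/day = 101,706 tonnes at €3.71/tonne → €377329.26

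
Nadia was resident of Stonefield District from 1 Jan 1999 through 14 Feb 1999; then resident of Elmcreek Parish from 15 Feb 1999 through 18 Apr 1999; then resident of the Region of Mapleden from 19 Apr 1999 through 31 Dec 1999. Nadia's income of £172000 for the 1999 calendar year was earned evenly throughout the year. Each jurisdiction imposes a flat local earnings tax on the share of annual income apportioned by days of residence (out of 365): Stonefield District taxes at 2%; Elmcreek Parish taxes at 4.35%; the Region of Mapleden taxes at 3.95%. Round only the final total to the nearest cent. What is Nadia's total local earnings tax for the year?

Stonefield District, 1 Jan – 14 Feb 1999: 45 days → £172000 × 2% × 45/365 = £424.1096
Elmcreek Parish, 15 Feb – 18 Apr 1999: 63 days → £172000 × 4.35% × 63/365 = £1291.4137
The Region of Mapleden, 19 Apr – 31 Dec 1999: 257 days → £172000 × 3.95% × 257/365 = £4783.7205
Total = £6499.2438

£6499.24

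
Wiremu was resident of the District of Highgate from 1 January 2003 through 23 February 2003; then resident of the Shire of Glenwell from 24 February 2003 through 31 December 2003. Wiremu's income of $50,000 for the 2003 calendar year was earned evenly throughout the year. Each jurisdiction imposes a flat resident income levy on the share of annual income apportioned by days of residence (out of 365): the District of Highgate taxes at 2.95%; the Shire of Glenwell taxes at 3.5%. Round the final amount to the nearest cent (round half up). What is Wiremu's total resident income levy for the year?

The District of Highgate, 1 January – 23 February 2003: 54 days → $50,000 × 2.95% × 54/365 = $218.2192
The Shire of Glenwell, 24 February – 31 December 2003: 311 days → $50,000 × 3.5% × 311/365 = $1,491.0959
Total = $1,709.3151

$1,709.32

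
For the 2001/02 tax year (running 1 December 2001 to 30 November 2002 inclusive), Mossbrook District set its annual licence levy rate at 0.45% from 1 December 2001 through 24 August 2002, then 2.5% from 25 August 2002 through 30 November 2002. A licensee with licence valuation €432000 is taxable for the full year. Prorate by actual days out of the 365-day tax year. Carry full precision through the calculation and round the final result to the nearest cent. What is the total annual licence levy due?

€4321.78

1 December 2001 – 24 August 2002: 267 days at 0.45% → €432000 × 0.45% × 267/365 = €1422.0493
25 August – 30 November 2002: 98 days at 2.5% → €432000 × 2.5% × 98/365 = €2899.7260
Total = €4321.7753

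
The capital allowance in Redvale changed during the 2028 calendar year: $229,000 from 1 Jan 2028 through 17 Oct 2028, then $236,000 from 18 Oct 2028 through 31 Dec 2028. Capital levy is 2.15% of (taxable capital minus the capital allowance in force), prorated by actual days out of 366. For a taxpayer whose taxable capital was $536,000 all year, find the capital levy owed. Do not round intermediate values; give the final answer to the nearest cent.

1 Jan – 17 Oct 2028: 291 days, exemption $229,000 → ($536,000 − $229,000) × 2.15% × 291/366 = $5,247.9385
18 Oct – 31 Dec 2028: 75 days, exemption $236,000 → ($536,000 − $236,000) × 2.15% × 75/366 = $1,321.7213
Total = $6,569.6598

$6,569.66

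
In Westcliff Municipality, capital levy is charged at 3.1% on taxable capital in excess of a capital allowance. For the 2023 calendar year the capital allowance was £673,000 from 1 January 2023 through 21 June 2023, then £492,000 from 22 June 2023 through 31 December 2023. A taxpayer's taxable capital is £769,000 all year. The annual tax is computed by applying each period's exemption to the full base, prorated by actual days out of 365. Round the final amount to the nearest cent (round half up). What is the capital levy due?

1 January – 21 June 2023: 172 days, exemption £673,000 → (£769,000 − £673,000) × 3.1% × 172/365 = £1,402.3890
22 June – 31 December 2023: 193 days, exemption £492,000 → (£769,000 − £492,000) × 3.1% × 193/365 = £4,540.5233
Total = £5,942.9123

£5,942.91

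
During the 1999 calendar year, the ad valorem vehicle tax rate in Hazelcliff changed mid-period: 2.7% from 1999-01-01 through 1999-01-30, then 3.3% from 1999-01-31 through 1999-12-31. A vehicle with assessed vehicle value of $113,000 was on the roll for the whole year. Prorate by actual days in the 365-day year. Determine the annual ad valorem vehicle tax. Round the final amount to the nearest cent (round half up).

1999-01-01 to 1999-01-30: 30 days at 2.7% → $113,000 × 2.7% × 30/365 = $250.7671
1999-01-31 to 1999-12-31: 335 days at 3.3% → $113,000 × 3.3% × 335/365 = $3,422.5068
Total = $3,673.2740

$3,673.27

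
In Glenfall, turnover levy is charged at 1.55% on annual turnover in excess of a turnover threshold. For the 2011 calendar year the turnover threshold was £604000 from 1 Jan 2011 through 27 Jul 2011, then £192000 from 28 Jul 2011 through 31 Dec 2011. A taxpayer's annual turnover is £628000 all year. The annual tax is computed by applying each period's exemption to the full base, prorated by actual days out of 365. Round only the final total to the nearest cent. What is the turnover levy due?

£3118.85

1 Jan – 27 Jul 2011: 208 days, exemption £604000 → (£628000 − £604000) × 1.55% × 208/365 = £211.9890
28 Jul – 31 Dec 2011: 157 days, exemption £192000 → (£628000 − £192000) × 1.55% × 157/365 = £2906.8658
Total = £3118.8548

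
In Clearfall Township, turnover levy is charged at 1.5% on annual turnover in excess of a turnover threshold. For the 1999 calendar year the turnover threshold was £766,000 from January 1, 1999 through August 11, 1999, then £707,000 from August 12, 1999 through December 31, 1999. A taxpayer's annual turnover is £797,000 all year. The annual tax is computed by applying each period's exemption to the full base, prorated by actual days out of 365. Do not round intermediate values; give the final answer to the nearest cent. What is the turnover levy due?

£809.30

January 1 – August 11, 1999: 223 days, exemption £766,000 → (£797,000 − £766,000) × 1.5% × 223/365 = £284.0959
August 12 – December 31, 1999: 142 days, exemption £707,000 → (£797,000 − £707,000) × 1.5% × 142/365 = £525.2055
Total = £809.3014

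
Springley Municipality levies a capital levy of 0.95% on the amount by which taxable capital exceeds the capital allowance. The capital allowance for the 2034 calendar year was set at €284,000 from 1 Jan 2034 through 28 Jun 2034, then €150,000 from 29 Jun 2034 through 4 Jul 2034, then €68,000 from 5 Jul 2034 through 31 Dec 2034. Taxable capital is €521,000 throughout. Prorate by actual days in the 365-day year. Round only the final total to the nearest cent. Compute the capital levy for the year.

1 Jan – 28 Jun 2034: 179 days, exemption €284,000 → (€521,000 − €284,000) × 0.95% × 179/365 = €1,104.1603
29 Jun – 4 Jul 2034: 6 days, exemption €150,000 → (€521,000 − €150,000) × 0.95% × 6/365 = €57.9370
5 Jul – 31 Dec 2034: 180 days, exemption €68,000 → (€521,000 − €68,000) × 0.95% × 180/365 = €2,122.2740
Total = €3,284.3712

€3,284.37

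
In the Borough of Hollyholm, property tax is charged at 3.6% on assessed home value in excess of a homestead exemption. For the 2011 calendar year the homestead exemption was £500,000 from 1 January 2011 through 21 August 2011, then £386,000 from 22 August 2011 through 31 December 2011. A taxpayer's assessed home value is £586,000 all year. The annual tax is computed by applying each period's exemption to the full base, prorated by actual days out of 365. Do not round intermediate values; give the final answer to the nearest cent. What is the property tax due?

£4,580.19

1 January – 21 August 2011: 233 days, exemption £500,000 → (£586,000 − £500,000) × 3.6% × 233/365 = £1,976.3507
22 August – 31 December 2011: 132 days, exemption £386,000 → (£586,000 − £386,000) × 3.6% × 132/365 = £2,603.8356
Total = £4,580.1863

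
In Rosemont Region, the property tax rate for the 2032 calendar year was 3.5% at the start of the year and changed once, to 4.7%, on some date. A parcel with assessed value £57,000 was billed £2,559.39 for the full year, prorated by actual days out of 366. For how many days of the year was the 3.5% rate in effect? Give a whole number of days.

Let d = days at the first rate; then 366 − d days at the second rate.
£57,000 × [3.5%·d + 4.7%·(366−d)] / 366 = £2,559.39
Solving gives d = 64, so the new rate took effect on March 5, 2032.

64 days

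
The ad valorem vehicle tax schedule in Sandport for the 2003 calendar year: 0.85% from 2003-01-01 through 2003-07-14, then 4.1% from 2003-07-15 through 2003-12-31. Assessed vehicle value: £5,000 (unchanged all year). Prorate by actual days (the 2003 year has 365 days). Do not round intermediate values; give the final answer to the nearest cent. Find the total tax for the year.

2003-01-01 to 2003-07-14: 195 days at 0.85% → £5,000 × 0.85% × 195/365 = £22.7055
2003-07-15 to 2003-12-31: 170 days at 4.1% → £5,000 × 4.1% × 170/365 = £95.4795
Total = £118.1849

£118.18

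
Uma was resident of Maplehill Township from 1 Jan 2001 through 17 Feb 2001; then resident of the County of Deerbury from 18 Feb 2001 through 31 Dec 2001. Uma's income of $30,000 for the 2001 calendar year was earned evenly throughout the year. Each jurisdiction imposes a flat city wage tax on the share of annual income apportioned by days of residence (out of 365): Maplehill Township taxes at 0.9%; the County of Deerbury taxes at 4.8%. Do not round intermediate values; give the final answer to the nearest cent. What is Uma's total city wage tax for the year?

Maplehill Township, 1 Jan – 17 Feb 2001: 48 days → $30,000 × 0.9% × 48/365 = $35.5068
The County of Deerbury, 18 Feb – 31 Dec 2001: 317 days → $30,000 × 4.8% × 317/365 = $1,250.6301
Total = $1,286.1370

$1,286.14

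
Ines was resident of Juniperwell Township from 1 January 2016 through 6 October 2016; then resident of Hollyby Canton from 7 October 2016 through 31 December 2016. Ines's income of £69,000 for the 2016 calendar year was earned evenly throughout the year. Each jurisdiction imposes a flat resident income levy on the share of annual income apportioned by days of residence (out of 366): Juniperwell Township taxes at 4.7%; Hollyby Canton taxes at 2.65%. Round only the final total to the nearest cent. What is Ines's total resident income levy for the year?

Juniperwell Township, 1 January – 6 October 2016: 280 days → £69,000 × 4.7% × 280/366 = £2,480.9836
Hollyby Canton, 7 October – 31 December 2016: 86 days → £69,000 × 2.65% × 86/366 = £429.6475
Total = £2,910.6311

£2,910.63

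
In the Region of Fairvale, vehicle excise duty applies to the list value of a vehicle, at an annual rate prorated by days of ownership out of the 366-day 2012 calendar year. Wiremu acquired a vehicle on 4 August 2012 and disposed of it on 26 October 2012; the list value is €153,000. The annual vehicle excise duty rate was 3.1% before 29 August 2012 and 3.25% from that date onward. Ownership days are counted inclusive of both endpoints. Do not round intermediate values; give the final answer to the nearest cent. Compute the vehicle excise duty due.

4 August – 28 August 2012: 25 days at 3.1% → €153,000 × 3.1% × 25/366 = €323.9754
29 August – 26 October 2012: 59 days at 3.25% → €153,000 × 3.25% × 59/366 = €801.5779
Total = €1,125.5533

€1,125.55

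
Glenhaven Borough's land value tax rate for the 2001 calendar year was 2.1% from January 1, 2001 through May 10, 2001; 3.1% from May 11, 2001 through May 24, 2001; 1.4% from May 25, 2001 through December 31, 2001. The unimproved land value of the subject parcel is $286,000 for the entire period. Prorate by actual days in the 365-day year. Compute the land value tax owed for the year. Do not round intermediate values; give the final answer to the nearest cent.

January 1 – May 10, 2001: 130 days at 2.1% → $286,000 × 2.1% × 130/365 = $2,139.1233
May 11 – May 24, 2001: 14 days at 3.1% → $286,000 × 3.1% × 14/365 = $340.0658
May 25 – December 31, 2001: 221 days at 1.4% → $286,000 × 1.4% × 221/365 = $2,424.3397
Total = $4,903.5288

$4,903.53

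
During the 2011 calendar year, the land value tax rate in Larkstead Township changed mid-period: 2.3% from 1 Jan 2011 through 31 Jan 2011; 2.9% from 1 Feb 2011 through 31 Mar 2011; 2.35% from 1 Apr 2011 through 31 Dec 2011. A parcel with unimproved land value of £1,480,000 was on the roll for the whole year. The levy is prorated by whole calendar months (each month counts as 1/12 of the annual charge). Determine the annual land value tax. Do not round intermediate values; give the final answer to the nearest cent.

£36,075.00

1 Jan – 31 Jan 2011: 1 month at 2.3% → £1,480,000 × 2.3% × 1/12 = £2,836.6667
1 Feb – 31 Mar 2011: 2 months at 2.9% → £1,480,000 × 2.9% × 2/12 = £7,153.3333
1 Apr – 31 Dec 2011: 9 months at 2.35% → £1,480,000 × 2.35% × 9/12 = £26,085.0000
Total = £36,075.0000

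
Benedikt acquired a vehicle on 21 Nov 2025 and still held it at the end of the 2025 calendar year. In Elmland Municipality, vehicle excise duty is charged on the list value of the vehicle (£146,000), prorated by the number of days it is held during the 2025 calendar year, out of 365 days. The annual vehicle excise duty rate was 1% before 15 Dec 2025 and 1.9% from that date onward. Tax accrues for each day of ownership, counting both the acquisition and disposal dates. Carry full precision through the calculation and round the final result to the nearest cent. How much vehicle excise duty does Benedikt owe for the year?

21 Nov – 14 Dec 2025: 24 days at 1% → £146,000 × 1% × 24/365 = £96.0000
15 Dec – 31 Dec 2025: 17 days at 1.9% → £146,000 × 1.9% × 17/365 = £129.2000
Total = £225.2000

£225.20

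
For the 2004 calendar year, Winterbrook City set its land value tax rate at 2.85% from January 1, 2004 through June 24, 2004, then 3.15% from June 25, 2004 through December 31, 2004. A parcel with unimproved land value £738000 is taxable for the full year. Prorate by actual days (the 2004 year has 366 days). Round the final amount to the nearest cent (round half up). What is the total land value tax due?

£22182.34

January 1 – June 24, 2004: 176 days at 2.85% → £738000 × 2.85% × 176/366 = £10114.2295
June 25 – December 31, 2004: 190 days at 3.15% → £738000 × 3.15% × 190/366 = £12068.1148
Total = £22182.3443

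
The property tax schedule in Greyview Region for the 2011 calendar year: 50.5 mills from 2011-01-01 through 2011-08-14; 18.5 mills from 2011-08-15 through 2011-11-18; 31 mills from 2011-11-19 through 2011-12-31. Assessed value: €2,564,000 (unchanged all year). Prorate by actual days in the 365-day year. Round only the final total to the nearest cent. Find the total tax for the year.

€102,012.08

2011-01-01 to 2011-08-14: 226 days at 50.5 mills → €2,564,000 × 5.05% × 226/365 = €80,172.4164
2011-08-15 to 2011-11-18: 96 days at 18.5 mills → €2,564,000 × 1.85% × 96/365 = €12,475.7918
2011-11-19 to 2011-12-31: 43 days at 31 mills → €2,564,000 × 3.1% × 43/365 = €9,363.8685
Total = €102,012.0767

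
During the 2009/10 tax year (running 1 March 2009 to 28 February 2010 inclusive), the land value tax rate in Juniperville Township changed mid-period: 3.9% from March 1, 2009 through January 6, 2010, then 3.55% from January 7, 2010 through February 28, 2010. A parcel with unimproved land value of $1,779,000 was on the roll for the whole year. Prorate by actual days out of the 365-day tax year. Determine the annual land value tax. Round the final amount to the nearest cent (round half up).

March 1, 2009 – January 6, 2010: 312 days at 3.9% → $1,779,000 × 3.9% × 312/365 = $59,306.4986
January 7 – February 28, 2010: 53 days at 3.55% → $1,779,000 × 3.55% × 53/365 = $9,170.3795
Total = $68,476.8781

$68,476.88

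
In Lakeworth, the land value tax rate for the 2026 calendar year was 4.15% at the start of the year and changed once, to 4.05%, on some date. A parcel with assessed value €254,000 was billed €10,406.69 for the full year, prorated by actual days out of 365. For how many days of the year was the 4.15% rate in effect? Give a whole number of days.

172 days

Let d = days at the first rate; then 365 − d days at the second rate.
€254,000 × [4.15%·d + 4.05%·(365−d)] / 365 = €10,406.69
Solving gives d = 172, so the new rate took effect on June 22, 2026.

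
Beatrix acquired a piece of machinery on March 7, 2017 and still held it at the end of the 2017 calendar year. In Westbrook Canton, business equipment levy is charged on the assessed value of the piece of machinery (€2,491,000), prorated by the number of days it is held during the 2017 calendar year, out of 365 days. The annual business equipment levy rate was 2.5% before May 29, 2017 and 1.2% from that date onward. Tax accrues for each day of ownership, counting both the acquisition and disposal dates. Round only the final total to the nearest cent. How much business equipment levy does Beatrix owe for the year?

March 7 – May 28, 2017: 83 days at 2.5% → €2,491,000 × 2.5% × 83/365 = €14,161.1644
May 29 – December 31, 2017: 217 days at 1.2% → €2,491,000 × 1.2% × 217/365 = €17,771.4082
Total = €31,932.5726

€31,932.57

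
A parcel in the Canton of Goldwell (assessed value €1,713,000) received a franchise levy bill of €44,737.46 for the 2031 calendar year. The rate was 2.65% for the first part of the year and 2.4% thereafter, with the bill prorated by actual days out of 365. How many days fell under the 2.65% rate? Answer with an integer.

309 days

Let d = days at the first rate; then 365 − d days at the second rate.
€1,713,000 × [2.65%·d + 2.4%·(365−d)] / 365 = €44,737.46
Solving gives d = 309, so the new rate took effect on November 6, 2031.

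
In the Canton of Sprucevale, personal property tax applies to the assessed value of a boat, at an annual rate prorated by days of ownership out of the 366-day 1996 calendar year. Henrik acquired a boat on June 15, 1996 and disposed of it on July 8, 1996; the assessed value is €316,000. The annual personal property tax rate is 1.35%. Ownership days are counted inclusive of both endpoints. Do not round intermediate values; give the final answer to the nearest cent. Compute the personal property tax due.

Days held (June 15 – July 8, 1996): 24 out of 366
Tax = €316,000 × 1.35% × 24/366 = €279.7377

€279.74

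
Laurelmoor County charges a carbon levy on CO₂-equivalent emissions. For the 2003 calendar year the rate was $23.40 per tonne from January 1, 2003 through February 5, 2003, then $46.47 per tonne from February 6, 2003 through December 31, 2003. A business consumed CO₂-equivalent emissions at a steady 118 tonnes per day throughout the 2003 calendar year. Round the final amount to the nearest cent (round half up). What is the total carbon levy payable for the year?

$1,903,461.54

January 1 – February 5, 2003: 36 days × 118 tonnes/day = 4,248 tonnes at $23.40/tonne → $99,403.20
February 6 – December 31, 2003: 329 days × 118 tonnes/day = 38,822 tonnes at $46.47/tonne → $1,804,058.34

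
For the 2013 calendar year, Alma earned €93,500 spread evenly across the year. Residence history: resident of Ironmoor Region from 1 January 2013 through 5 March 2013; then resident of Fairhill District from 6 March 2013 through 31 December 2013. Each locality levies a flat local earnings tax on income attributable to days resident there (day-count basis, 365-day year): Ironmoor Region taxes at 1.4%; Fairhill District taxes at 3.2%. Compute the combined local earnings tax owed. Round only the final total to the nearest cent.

Ironmoor Region, 1 January – 5 March 2013: 64 days → €93,500 × 1.4% × 64/365 = €229.5233
Fairhill District, 6 March – 31 December 2013: 301 days → €93,500 × 3.2% × 301/365 = €2,467.3753
Total = €2,696.8986

€2,696.90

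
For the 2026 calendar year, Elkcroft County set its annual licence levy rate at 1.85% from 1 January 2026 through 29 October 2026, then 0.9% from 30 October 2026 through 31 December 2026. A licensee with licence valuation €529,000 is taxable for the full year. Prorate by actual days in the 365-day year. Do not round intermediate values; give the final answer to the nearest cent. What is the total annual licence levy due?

1 January – 29 October 2026: 302 days at 1.85% → €529,000 × 1.85% × 302/365 = €8,097.3233
30 October – 31 December 2026: 63 days at 0.9% → €529,000 × 0.9% × 63/365 = €821.7616
Total = €8,919.0849

€8,919.08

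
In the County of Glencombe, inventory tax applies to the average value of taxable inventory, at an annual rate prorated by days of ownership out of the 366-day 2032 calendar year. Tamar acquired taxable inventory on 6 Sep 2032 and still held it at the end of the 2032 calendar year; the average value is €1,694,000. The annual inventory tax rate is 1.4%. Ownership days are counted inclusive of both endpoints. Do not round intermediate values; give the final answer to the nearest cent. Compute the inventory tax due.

Days held (6 Sep – 31 Dec 2032): 117 out of 366
Tax = €1,694,000 × 1.4% × 117/366 = €7,581.3443

€7,581.34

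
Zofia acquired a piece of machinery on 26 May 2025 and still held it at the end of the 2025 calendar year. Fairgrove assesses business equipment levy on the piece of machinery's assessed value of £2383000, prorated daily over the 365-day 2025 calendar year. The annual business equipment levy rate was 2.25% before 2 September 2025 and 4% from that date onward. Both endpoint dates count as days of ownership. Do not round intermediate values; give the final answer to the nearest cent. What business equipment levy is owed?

£46142.06

26 May – 1 September 2025: 99 days at 2.25% → £2383000 × 2.25% × 99/365 = £14542.8288
2 September – 31 December 2025: 121 days at 4% → £2383000 × 4% × 121/365 = £31599.2329
Total = £46142.0616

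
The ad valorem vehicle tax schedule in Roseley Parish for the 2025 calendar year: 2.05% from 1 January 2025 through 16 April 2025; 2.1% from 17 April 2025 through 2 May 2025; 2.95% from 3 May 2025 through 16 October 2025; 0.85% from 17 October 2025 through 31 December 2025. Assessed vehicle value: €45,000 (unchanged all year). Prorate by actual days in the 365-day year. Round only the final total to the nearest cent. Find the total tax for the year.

1 January – 16 April 2025: 106 days at 2.05% → €45,000 × 2.05% × 106/365 = €267.9041
17 April – 2 May 2025: 16 days at 2.1% → €45,000 × 2.1% × 16/365 = €41.4247
3 May – 16 October 2025: 167 days at 2.95% → €45,000 × 2.95% × 167/365 = €607.3767
17 October – 31 December 2025: 76 days at 0.85% → €45,000 × 0.85% × 76/365 = €79.6438
Total = €996.3493

€996.35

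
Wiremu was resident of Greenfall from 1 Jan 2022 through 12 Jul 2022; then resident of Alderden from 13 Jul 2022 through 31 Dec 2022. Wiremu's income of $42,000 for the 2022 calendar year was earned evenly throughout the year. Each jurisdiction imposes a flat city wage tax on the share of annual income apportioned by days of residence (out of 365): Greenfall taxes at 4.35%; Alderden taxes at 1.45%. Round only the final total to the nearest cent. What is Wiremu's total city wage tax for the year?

Greenfall, 1 Jan – 12 Jul 2022: 193 days → $42,000 × 4.35% × 193/365 = $966.0575
Alderden, 13 Jul – 31 Dec 2022: 172 days → $42,000 × 1.45% × 172/365 = $286.9808
Total = $1,253.0384

$1,253.04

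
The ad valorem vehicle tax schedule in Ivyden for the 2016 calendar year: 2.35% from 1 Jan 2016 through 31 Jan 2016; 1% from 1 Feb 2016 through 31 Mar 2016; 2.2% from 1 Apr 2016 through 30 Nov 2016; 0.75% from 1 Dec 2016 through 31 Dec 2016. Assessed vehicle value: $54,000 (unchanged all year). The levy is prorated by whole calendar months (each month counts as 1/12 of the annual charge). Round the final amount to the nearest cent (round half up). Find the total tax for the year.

$1,021.50

1 Jan – 31 Jan 2016: 1 month at 2.35% → $54,000 × 2.35% × 1/12 = $105.7500
1 Feb – 31 Mar 2016: 2 months at 1% → $54,000 × 1% × 2/12 = $90.0000
1 Apr – 30 Nov 2016: 8 months at 2.2% → $54,000 × 2.2% × 8/12 = $792.0000
1 Dec – 31 Dec 2016: 1 month at 0.75% → $54,000 × 0.75% × 1/12 = $33.7500
Total = $1,021.5000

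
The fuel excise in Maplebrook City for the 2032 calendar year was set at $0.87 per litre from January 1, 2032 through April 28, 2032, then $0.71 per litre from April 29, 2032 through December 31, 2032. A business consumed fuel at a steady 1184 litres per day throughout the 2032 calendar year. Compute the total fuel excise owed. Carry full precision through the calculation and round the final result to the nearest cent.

$330,217.60

January 1 – April 28, 2032: 119 days × 1184 litres/day = 140,896 litres at $0.87/litre → $122,579.52
April 29 – December 31, 2032: 247 days × 1184 litres/day = 292,448 litres at $0.71/litre → $207,638.08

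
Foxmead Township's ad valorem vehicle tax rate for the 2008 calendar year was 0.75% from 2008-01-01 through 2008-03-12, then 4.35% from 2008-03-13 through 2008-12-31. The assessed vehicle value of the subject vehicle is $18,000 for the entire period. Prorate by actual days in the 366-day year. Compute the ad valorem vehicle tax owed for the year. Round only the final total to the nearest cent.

2008-01-01 to 2008-03-12: 72 days at 0.75% → $18,000 × 0.75% × 72/366 = $26.5574
2008-03-13 to 2008-12-31: 294 days at 4.35% → $18,000 × 4.35% × 294/366 = $628.9672
Total = $655.5246

$655.52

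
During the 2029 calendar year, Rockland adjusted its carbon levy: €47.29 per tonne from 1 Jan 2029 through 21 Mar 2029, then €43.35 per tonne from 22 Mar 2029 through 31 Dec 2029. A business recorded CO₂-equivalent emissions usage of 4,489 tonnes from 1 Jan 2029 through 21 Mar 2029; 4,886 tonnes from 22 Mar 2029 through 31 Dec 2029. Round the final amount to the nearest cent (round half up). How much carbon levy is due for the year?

1 Jan – 21 Mar 2029: 4,489 tonnes at €47.29/tonne → €212,284.81
22 Mar – 31 Dec 2029: 4,886 tonnes at €43.35/tonne → €211,808.10

€424,092.91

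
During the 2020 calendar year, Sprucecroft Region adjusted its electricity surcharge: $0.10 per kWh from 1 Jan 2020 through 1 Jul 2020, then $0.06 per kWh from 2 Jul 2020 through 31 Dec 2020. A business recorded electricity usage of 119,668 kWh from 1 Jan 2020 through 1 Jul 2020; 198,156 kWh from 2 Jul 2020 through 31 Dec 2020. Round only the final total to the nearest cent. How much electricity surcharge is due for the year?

$23,856.16

1 Jan – 1 Jul 2020: 119,668 kWh at $0.10/kWh → $11,966.80
2 Jul – 31 Dec 2020: 198,156 kWh at $0.06/kWh → $11,889.36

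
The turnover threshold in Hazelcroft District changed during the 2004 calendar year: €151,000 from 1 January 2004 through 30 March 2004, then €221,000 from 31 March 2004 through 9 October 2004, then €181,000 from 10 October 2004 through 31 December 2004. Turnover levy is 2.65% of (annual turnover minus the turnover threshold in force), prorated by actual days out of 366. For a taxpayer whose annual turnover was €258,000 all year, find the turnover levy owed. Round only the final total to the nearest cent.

€1,677.03

1 January – 30 March 2004: 90 days, exemption €151,000 → (€258,000 − €151,000) × 2.65% × 90/366 = €697.2541
31 March – 9 October 2004: 193 days, exemption €221,000 → (€258,000 − €221,000) × 2.65% × 193/366 = €517.0396
10 October – 31 December 2004: 83 days, exemption €181,000 → (€258,000 − €181,000) × 2.65% × 83/366 = €462.7363
Total = €1,677.0301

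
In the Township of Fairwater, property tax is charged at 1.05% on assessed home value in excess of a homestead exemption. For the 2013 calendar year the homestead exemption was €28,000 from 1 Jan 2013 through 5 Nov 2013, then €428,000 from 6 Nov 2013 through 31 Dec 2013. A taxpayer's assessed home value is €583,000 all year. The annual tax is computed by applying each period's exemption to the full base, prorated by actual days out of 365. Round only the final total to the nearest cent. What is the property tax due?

€5,183.12

1 Jan – 5 Nov 2013: 309 days, exemption €28,000 → (€583,000 − €28,000) × 1.05% × 309/365 = €4,933.4178
6 Nov – 31 Dec 2013: 56 days, exemption €428,000 → (€583,000 − €428,000) × 1.05% × 56/365 = €249.6986
Total = €5,183.1164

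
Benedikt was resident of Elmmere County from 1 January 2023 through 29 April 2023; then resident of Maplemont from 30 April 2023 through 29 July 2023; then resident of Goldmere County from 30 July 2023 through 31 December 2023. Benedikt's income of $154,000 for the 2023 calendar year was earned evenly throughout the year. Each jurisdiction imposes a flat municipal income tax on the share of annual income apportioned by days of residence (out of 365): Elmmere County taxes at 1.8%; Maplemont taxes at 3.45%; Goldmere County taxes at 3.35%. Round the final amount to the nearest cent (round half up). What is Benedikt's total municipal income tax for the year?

Elmmere County, 1 January – 29 April 2023: 119 days → $154,000 × 1.8% × 119/365 = $903.7479
Maplemont, 30 April – 29 July 2023: 91 days → $154,000 × 3.45% × 91/365 = $1,324.6110
Goldmere County, 30 July – 31 December 2023: 155 days → $154,000 × 3.35% × 155/365 = $2,190.8082
Total = $4,419.1671

$4,419.17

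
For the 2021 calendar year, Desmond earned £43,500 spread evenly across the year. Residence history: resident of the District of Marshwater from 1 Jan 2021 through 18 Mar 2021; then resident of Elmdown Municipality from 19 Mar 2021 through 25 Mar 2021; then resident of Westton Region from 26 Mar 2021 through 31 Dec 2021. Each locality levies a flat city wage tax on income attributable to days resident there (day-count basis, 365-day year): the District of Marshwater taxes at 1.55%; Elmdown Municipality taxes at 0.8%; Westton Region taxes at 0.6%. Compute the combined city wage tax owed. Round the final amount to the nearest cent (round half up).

£349.85

The District of Marshwater, 1 Jan – 18 Mar 2021: 77 days → £43,500 × 1.55% × 77/365 = £142.2390
Elmdown Municipality, 19 Mar – 25 Mar 2021: 7 days → £43,500 × 0.8% × 7/365 = £6.6740
Westton Region, 26 Mar – 31 Dec 2021: 281 days → £43,500 × 0.6% × 281/365 = £200.9342
Total = £349.8473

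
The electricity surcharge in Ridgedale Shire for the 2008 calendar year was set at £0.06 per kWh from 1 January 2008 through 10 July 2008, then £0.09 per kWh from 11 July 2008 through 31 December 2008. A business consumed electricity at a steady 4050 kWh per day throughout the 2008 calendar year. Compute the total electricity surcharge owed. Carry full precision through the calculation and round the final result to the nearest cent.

1 January – 10 July 2008: 192 days × 4050 kWh/day = 777,600 kWh at £0.06/kWh → £46,656.00
11 July – 31 December 2008: 174 days × 4050 kWh/day = 704,700 kWh at £0.09/kWh → £63,423.00

£110,079.00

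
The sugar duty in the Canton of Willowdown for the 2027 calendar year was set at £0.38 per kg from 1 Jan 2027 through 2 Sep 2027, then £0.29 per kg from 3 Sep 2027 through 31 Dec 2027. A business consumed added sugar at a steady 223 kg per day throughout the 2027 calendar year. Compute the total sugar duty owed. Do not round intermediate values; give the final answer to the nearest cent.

£28,521.70

1 Jan – 2 Sep 2027: 245 days × 223 kg/day = 54,635 kg at £0.38/kg → £20,761.30
3 Sep – 31 Dec 2027: 120 days × 223 kg/day = 26,760 kg at £0.29/kg → £7,760.40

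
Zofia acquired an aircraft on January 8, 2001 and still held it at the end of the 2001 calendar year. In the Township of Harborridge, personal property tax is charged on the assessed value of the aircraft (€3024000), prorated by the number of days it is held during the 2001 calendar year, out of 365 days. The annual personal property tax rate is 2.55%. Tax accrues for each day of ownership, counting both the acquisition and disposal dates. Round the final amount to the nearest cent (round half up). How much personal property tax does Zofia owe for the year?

Days held (January 8 – December 31, 2001): 358 out of 365
Tax = €3024000 × 2.55% × 358/365 = €75633.1397

€75633.14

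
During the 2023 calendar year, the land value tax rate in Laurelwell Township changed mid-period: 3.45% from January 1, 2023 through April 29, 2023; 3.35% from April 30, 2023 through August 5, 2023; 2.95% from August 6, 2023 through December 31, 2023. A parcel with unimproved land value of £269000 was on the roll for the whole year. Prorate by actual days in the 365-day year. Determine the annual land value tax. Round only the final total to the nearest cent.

January 1 – April 29, 2023: 119 days at 3.45% → £269000 × 3.45% × 119/365 = £3025.6973
April 30 – August 5, 2023: 98 days at 3.35% → £269000 × 3.35% × 98/365 = £2419.5260
August 6 – December 31, 2023: 148 days at 2.95% → £269000 × 2.95% × 148/365 = £3217.6822
Total = £8662.9055

£8662.91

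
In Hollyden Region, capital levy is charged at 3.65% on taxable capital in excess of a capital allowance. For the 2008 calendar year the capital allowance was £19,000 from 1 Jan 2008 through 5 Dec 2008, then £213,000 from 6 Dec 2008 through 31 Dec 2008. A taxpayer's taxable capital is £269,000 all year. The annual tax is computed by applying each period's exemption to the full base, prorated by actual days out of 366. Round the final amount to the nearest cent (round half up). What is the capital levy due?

£8,621.98

1 Jan – 5 Dec 2008: 340 days, exemption £19,000 → (£269,000 − £19,000) × 3.65% × 340/366 = £8,476.7760
6 Dec – 31 Dec 2008: 26 days, exemption £213,000 → (£269,000 − £213,000) × 3.65% × 26/366 = £145.2022
Total = £8,621.9781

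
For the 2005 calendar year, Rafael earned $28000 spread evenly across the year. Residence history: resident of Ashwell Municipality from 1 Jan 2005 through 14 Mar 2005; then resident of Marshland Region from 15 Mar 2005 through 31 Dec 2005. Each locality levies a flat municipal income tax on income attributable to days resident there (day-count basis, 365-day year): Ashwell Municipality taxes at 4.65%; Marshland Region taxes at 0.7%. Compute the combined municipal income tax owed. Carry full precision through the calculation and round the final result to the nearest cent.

$417.20

Ashwell Municipality, 1 Jan – 14 Mar 2005: 73 days → $28000 × 4.65% × 73/365 = $260.4000
Marshland Region, 15 Mar – 31 Dec 2005: 292 days → $28000 × 0.7% × 292/365 = $156.8000
Total = $417.2000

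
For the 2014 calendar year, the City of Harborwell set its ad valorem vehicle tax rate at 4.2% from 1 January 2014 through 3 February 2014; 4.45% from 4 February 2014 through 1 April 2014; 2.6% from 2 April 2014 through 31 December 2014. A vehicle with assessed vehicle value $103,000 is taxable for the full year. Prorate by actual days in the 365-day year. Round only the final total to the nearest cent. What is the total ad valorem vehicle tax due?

1 January – 3 February 2014: 34 days at 4.2% → $103,000 × 4.2% × 34/365 = $402.9699
4 February – 1 April 2014: 57 days at 4.45% → $103,000 × 4.45% × 57/365 = $715.7795
2 April – 31 December 2014: 274 days at 2.6% → $103,000 × 2.6% × 274/365 = $2,010.3342
Total = $3,129.0836

$3,129.08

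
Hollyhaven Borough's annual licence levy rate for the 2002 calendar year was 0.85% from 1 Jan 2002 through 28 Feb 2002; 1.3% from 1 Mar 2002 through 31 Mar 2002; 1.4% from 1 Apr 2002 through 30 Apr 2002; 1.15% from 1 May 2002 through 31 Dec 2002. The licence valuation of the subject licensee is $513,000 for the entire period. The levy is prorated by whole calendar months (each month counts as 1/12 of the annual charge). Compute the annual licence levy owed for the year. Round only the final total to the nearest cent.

$5,814.00

1 Jan – 28 Feb 2002: 2 months at 0.85% → $513,000 × 0.85% × 2/12 = $726.7500
1 Mar – 31 Mar 2002: 1 month at 1.3% → $513,000 × 1.3% × 1/12 = $555.7500
1 Apr – 30 Apr 2002: 1 month at 1.4% → $513,000 × 1.4% × 1/12 = $598.5000
1 May – 31 Dec 2002: 8 months at 1.15% → $513,000 × 1.15% × 8/12 = $3,933.0000
Total = $5,814.0000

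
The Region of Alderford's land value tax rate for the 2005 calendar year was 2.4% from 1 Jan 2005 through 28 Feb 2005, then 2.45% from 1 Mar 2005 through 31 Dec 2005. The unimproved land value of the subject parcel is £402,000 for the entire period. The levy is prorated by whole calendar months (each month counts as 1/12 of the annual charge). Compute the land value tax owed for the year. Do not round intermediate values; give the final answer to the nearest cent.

1 Jan – 28 Feb 2005: 2 months at 2.4% → £402,000 × 2.4% × 2/12 = £1,608.0000
1 Mar – 31 Dec 2005: 10 months at 2.45% → £402,000 × 2.45% × 10/12 = £8,207.5000
Total = £9,815.5000

£9,815.50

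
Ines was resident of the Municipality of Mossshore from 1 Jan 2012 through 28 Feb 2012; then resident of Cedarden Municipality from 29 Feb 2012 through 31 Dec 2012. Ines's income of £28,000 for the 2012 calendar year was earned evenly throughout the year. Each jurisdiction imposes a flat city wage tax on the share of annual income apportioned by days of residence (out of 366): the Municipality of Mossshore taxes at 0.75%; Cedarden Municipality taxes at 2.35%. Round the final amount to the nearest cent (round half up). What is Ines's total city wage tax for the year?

The Municipality of Mossshore, 1 Jan – 28 Feb 2012: 59 days → £28,000 × 0.75% × 59/366 = £33.8525
Cedarden Municipality, 29 Feb – 31 Dec 2012: 307 days → £28,000 × 2.35% × 307/366 = £551.9290
Total = £585.7814

£585.78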